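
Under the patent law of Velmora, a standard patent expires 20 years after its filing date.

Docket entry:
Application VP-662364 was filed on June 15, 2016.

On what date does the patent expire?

2036-06-15

Filing date + 20 years → 15 June 2036.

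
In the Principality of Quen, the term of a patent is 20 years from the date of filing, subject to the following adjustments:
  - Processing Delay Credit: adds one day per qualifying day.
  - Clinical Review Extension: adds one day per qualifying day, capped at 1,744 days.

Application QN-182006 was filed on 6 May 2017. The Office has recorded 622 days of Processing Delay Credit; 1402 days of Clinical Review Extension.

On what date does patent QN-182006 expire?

Base term: filing date + 20 years → 6 May 2037.
Processing Delay Credit: +622 days → 18 January 2039.
Clinical Review Extension: 1402 days (within the 1744-day cap) → +1402 days → 20 November 2042.

2042-11-20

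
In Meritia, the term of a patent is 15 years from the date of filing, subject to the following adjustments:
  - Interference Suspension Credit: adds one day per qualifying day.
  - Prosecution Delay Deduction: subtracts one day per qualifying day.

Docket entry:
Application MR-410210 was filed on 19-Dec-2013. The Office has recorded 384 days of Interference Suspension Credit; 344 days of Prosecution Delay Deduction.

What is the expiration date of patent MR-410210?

January 28, 2029

Base term: filing date + 15 years → 19 December 2028.
Interference Suspension Credit: +384 days → 7 January 2030.
Prosecution Delay Deduction: −344 days → 28 January 2029.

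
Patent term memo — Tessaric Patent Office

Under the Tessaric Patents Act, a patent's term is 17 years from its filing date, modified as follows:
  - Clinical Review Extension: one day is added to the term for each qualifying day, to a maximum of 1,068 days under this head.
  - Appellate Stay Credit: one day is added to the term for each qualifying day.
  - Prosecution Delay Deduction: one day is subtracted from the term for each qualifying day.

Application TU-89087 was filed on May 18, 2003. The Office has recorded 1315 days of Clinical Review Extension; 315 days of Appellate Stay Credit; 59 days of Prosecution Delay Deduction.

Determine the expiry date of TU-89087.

Base term: filing date + 17 years → 18 May 2020.
Clinical Review Extension: 1315 days claimed exceeds the 1068-day cap, so +1068 days → 21 April 2023.
Appellate Stay Credit: +315 days → 1 March 2024.
Prosecution Delay Deduction: −59 days → 2 January 2024.

January 2, 2024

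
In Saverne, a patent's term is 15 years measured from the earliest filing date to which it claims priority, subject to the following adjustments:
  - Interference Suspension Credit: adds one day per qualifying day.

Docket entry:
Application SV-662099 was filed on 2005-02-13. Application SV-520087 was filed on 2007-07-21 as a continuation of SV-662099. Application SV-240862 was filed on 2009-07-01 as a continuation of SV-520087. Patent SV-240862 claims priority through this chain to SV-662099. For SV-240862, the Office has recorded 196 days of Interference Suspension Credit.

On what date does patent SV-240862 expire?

Earliest priority filing: 13 February 2005.
Base term: 13 February 2005 + 15 years → 13 February 2020.
Interference Suspension Credit: +196 days → 27 August 2020.

August 27, 2020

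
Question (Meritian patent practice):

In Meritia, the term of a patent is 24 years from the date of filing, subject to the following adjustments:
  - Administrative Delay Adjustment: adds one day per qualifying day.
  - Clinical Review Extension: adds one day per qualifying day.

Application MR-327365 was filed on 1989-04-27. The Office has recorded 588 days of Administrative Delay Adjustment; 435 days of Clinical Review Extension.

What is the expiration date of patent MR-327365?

Base term: filing date + 24 years → 27 April 2013.
Administrative Delay Adjustment: +588 days → 6 December 2014.
Clinical Review Extension: +435 days → 14 February 2016.

February 14, 2016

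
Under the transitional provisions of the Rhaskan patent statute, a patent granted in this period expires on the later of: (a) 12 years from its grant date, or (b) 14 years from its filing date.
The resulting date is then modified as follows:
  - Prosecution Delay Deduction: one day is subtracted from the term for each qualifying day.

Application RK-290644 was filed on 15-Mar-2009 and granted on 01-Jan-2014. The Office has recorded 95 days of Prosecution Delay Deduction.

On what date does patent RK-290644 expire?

(a) grant + 12 years → 1 January 2026.
(b) filing + 14 years → 15 March 2023.
Later of the two: 1 January 2026.
Prosecution Delay Deduction: −95 days → 28 September 2025.

September 28, 2025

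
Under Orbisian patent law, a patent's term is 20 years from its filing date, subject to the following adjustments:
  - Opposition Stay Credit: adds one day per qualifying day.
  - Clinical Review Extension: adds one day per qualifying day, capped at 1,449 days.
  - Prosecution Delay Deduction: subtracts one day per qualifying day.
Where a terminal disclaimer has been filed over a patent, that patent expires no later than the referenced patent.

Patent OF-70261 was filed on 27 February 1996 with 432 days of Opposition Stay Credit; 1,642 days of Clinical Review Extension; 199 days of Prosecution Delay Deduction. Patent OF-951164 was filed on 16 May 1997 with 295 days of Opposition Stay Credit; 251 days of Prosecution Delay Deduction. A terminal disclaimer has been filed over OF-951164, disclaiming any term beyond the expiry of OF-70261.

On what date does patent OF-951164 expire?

June 29, 2017

Natural term of OF-951164:
  Base: filing + 20 years → 16 May 2017.
  Opposition Stay Credit: +295 days → 7 March 2018.
  Prosecution Delay Deduction: −251 days → 29 June 2017.
Expiry of referenced patent OF-70261:
  Base: filing + 20 years → 27 February 2016.
  Opposition Stay Credit: +432 days → 4 May 2017.
  Clinical Review Extension: 1642 days claimed exceeds the 1449-day cap, so +1449 days → 22 April 2021.
  Prosecution Delay Deduction: −199 days → 5 October 2020.
Terminal disclaimer: OF-951164 expires on the earlier of 29 June 2017 and 5 October 2020.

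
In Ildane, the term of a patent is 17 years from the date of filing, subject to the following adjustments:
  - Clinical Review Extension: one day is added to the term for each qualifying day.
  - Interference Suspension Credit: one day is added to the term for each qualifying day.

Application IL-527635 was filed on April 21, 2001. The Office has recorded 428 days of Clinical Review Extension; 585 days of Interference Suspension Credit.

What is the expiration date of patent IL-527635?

Base term: filing date + 17 years → 21 April 2018.
Clinical Review Extension: +428 days → 23 June 2019.
Interference Suspension Credit: +585 days → 28 January 2021.

2021-01-28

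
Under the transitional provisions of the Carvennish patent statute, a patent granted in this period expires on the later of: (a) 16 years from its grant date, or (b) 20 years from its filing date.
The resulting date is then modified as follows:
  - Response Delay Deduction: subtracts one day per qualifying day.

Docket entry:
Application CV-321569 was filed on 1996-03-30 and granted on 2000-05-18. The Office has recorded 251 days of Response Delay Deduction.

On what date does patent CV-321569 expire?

(a) grant + 16 years → 18 May 2016.
(b) filing + 20 years → 30 March 2016.
Later of the two: 18 May 2016.
Response Delay Deduction: −251 days → 10 September 2015.

September 10, 2015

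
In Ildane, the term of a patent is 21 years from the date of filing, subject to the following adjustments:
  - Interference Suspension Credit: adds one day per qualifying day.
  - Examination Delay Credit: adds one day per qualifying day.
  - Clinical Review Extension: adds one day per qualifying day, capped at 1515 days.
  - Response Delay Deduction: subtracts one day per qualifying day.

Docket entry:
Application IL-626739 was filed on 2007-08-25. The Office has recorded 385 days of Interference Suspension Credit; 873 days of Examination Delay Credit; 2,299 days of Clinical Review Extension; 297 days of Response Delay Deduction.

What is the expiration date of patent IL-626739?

2035-06-06

Base term: filing date + 21 years → 25 August 2028.
Interference Suspension Credit: +385 days → 14 September 2029.
Examination Delay Credit: +873 days → 4 February 2032.
Clinical Review Extension: 2299 days claimed exceeds the 1515-day cap, so +1515 days → 29 March 2036.
Response Delay Deduction: −297 days → 6 June 2035.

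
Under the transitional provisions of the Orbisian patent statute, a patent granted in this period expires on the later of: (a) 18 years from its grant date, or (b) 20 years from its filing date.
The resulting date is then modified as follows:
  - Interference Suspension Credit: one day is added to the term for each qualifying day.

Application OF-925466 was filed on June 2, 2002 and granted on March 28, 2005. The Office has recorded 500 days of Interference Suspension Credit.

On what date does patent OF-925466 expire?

August 9, 2024

(a) grant + 18 years → 28 March 2023.
(b) filing + 20 years → 2 June 2022.
Later of the two: 28 March 2023.
Interference Suspension Credit: +500 days → 9 August 2024.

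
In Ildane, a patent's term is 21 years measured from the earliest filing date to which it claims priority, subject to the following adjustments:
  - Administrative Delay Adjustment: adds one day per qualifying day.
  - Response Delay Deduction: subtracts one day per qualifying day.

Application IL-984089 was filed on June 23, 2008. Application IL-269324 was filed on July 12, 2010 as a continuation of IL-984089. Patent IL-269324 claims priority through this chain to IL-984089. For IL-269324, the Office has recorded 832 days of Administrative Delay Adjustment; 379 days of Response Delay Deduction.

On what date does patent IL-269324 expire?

Earliest priority filing: 23 June 2008.
Base term: 23 June 2008 + 21 years → 23 June 2029.
Administrative Delay Adjustment: +832 days → 3 October 2031.
Response Delay Deduction: −379 days → 19 September 2030.

September 19, 2030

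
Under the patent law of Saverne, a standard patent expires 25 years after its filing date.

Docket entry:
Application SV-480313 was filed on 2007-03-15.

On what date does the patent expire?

Filing date + 25 years → 15 March 2032.

March 15, 2032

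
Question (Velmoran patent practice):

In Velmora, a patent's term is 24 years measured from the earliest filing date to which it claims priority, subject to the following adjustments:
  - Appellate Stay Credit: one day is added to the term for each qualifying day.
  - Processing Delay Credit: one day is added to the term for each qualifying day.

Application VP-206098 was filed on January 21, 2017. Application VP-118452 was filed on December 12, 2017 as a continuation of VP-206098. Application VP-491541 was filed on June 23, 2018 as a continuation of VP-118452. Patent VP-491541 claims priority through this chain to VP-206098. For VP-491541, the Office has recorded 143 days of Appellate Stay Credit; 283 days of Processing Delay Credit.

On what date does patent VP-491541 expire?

Earliest priority filing: 21 January 2017.
Base term: 21 January 2017 + 24 years → 21 January 2041.
Appellate Stay Credit: +143 days → 13 June 2041.
Processing Delay Credit: +283 days → 23 March 2042.

2042-03-23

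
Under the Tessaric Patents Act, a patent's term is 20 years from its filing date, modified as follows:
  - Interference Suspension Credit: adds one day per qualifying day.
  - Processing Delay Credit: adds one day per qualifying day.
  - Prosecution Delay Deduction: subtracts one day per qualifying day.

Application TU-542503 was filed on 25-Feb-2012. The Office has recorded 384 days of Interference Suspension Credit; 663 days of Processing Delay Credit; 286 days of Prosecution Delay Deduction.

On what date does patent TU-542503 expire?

Base term: filing date + 20 years → 25 February 2032.
Interference Suspension Credit: +384 days → 15 March 2033.
Processing Delay Credit: +663 days → 7 January 2035.
Prosecution Delay Deduction: −286 days → 27 March 2034.

2034-03-27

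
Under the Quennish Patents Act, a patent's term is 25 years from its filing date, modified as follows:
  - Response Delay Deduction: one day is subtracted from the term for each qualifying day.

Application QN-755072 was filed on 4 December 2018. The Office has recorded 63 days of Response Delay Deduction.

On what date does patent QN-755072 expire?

2043-10-02

Base term: filing date + 25 years → 4 December 2043.
Response Delay Deduction: −63 days → 2 October 2043.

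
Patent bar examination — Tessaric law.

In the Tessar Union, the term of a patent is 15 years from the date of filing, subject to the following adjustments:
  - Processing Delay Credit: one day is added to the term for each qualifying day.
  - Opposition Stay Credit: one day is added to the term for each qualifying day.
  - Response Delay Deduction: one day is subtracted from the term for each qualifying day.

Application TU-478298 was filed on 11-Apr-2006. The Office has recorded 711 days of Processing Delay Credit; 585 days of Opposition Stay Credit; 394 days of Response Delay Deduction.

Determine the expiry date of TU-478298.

September 30, 2023

Base term: filing date + 15 years → 11 April 2021.
Processing Delay Credit: +711 days → 23 March 2023.
Opposition Stay Credit: +585 days → 28 October 2024.
Response Delay Deduction: −394 days → 30 September 2023.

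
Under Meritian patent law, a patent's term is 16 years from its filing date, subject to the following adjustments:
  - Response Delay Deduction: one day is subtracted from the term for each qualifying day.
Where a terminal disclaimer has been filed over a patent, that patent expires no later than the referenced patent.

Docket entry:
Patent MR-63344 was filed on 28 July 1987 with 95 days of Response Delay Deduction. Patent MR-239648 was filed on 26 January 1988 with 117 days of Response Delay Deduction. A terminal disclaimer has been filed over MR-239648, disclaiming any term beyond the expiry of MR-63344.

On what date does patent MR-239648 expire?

Natural term of MR-239648:
  Base: filing + 16 years → 26 January 2004.
  Response Delay Deduction: −117 days → 1 October 2003.
Expiry of referenced patent MR-63344:
  Base: filing + 16 years → 28 July 2003.
  Response Delay Deduction: −95 days → 24 April 2003.
Terminal disclaimer: MR-239648 expires on the earlier of 1 October 2003 and 24 April 2003.

April 24, 2003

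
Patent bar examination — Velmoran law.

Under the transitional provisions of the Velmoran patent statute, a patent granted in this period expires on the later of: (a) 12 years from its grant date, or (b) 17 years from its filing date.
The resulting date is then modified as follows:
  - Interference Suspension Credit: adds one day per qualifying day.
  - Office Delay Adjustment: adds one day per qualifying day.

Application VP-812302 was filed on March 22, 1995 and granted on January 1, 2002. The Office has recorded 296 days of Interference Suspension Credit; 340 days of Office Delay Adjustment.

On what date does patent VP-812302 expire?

2015-09-29

(a) grant + 12 years → 1 January 2014.
(b) filing + 17 years → 22 March 2012.
Later of the two: 1 January 2014.
Interference Suspension Credit: +296 days → 24 October 2014.
Office Delay Adjustment: +340 days → 29 September 2015.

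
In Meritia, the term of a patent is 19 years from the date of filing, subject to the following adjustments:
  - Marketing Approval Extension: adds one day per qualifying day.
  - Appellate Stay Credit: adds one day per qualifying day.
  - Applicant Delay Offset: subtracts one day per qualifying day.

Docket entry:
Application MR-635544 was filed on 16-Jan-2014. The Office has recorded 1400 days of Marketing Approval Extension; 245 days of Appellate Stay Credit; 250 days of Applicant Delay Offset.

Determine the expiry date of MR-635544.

November 11, 2036

Base term: filing date + 19 years → 16 January 2033.
Marketing Approval Extension: +1400 days → 16 November 2036.
Appellate Stay Credit: +245 days → 19 July 2037.
Applicant Delay Offset: −250 days → 11 November 2036.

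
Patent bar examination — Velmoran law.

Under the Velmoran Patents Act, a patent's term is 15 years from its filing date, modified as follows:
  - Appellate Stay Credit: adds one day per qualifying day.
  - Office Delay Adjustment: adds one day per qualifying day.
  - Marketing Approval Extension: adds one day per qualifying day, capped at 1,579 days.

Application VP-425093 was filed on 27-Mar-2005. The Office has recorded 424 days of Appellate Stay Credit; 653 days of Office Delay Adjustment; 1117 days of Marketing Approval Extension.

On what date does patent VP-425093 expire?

Base term: filing date + 15 years → 27 March 2020.
Appellate Stay Credit: +424 days → 25 May 2021.
Office Delay Adjustment: +653 days → 9 March 2023.
Marketing Approval Extension: 1117 days (within the 1579-day cap) → +1117 days → 30 March 2026.

March 30, 2026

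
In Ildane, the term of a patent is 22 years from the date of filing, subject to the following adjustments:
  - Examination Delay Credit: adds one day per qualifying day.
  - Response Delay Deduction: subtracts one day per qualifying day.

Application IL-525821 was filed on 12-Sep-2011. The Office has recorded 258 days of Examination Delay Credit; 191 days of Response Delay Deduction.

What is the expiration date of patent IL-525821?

2033-11-18

Base term: filing date + 22 years → 12 September 2033.
Examination Delay Credit: +258 days → 28 May 2034.
Response Delay Deduction: −191 days → 18 November 2033.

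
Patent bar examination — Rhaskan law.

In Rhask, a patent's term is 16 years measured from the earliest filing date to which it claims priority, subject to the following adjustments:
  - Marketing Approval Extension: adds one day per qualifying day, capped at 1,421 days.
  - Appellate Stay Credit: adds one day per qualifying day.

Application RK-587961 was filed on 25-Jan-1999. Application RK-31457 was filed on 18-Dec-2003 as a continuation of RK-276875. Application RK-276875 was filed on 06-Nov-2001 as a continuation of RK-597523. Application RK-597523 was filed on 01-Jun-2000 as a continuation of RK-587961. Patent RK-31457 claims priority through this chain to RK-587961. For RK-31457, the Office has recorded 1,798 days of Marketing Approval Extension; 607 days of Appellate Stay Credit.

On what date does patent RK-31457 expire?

2020-08-14

Earliest priority filing: 25 January 1999.
Base term: 25 January 1999 + 16 years → 25 January 2015.
Marketing Approval Extension: 1798 days claimed exceeds the 1421-day cap, so +1421 days → 16 December 2018.
Appellate Stay Credit: +607 days → 14 August 2020.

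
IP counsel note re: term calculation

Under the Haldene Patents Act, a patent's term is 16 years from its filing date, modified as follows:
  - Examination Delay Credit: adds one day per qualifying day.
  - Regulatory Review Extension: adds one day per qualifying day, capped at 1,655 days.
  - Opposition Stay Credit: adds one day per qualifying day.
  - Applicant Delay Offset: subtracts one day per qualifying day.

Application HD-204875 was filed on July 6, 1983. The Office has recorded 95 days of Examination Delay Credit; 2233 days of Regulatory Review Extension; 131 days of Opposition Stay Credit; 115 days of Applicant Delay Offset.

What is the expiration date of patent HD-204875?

May 6, 2004

Base term: filing date + 16 years → 6 July 1999.
Examination Delay Credit: +95 days → 9 October 1999.
Regulatory Review Extension: 2233 days claimed exceeds the 1655-day cap, so +1655 days → 20 April 2004.
Opposition Stay Credit: +131 days → 29 August 2004.
Applicant Delay Offset: −115 days → 6 May 2004.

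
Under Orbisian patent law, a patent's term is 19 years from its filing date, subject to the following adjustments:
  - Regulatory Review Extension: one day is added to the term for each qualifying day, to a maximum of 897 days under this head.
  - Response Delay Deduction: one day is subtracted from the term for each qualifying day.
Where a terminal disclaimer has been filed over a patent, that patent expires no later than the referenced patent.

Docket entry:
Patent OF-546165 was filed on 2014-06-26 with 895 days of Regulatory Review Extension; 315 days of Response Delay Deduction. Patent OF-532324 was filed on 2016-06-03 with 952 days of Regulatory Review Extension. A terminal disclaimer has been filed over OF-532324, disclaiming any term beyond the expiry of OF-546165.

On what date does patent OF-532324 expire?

Natural term of OF-532324:
  Base: filing + 19 years → 3 June 2035.
  Regulatory Review Extension: 952 days claimed exceeds the 897-day cap, so +897 days → 16 November 2037.
Expiry of referenced patent OF-546165:
  Base: filing + 19 years → 26 June 2033.
  Regulatory Review Extension: 895 days (within the 897-day cap) → +895 days → 8 December 2035.
  Response Delay Deduction: −315 days → 27 January 2035.
Terminal disclaimer: OF-532324 expires on the earlier of 16 November 2037 and 27 January 2035.

January 27, 2035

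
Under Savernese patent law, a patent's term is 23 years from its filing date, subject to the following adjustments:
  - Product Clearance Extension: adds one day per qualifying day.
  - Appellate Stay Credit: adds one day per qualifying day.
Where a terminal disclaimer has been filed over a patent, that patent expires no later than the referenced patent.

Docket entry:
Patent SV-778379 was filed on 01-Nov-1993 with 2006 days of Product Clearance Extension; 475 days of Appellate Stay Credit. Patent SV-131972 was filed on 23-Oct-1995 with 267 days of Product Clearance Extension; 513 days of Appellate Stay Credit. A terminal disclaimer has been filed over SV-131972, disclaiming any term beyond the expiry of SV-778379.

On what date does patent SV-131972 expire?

2020-12-11

Natural term of SV-131972:
  Base: filing + 23 years → 23 October 2018.
  Product Clearance Extension: +267 days → 17 July 2019.
  Appellate Stay Credit: +513 days → 11 December 2020.
Expiry of referenced patent SV-778379:
  Base: filing + 23 years → 1 November 2016.
  Product Clearance Extension: +2006 days → 30 April 2022.
  Appellate Stay Credit: +475 days → 18 August 2023.
Terminal disclaimer: SV-131972 expires on the earlier of 11 December 2020 and 18 August 2023.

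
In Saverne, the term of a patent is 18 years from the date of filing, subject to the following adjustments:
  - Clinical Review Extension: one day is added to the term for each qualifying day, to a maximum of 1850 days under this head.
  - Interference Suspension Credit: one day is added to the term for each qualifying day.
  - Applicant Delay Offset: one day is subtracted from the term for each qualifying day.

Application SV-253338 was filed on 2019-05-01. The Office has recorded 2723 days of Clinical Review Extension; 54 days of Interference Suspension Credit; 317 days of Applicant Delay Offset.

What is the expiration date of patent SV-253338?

September 4, 2041

Base term: filing date + 18 years → 1 May 2037.
Clinical Review Extension: 2723 days claimed exceeds the 1850-day cap, so +1850 days → 25 May 2042.
Interference Suspension Credit: +54 days → 18 July 2042.
Applicant Delay Offset: −317 days → 4 September 2041.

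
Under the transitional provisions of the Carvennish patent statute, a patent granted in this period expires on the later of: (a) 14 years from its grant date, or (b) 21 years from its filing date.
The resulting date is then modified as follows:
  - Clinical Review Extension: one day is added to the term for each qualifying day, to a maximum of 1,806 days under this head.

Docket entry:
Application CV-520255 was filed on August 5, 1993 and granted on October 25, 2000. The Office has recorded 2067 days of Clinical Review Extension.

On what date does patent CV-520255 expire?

2019-10-05

(a) grant + 14 years → 25 October 2014.
(b) filing + 21 years → 5 August 2014.
Later of the two: 25 October 2014.
Clinical Review Extension: 2067 days claimed exceeds the 1806-day cap, so +1806 days → 5 October 2019.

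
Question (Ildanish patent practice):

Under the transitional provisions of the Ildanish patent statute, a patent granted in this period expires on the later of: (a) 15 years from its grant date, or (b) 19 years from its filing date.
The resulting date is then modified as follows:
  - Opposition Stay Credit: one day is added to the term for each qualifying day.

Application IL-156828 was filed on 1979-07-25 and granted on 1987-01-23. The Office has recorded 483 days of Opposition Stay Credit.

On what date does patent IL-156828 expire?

May 21, 2003

(a) grant + 15 years → 23 January 2002.
(b) filing + 19 years → 25 July 1998.
Later of the two: 23 January 2002.
Opposition Stay Credit: +483 days → 21 May 2003.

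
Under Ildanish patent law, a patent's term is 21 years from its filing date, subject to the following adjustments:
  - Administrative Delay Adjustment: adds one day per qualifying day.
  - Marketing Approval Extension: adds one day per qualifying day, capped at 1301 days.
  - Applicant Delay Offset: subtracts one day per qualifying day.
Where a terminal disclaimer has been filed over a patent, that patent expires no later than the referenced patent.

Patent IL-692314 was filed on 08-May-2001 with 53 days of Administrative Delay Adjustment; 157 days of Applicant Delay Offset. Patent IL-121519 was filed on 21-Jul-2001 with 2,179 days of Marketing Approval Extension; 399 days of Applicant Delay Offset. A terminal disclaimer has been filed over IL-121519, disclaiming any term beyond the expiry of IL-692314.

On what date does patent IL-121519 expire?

2022-01-24

Natural term of IL-121519:
  Base: filing + 21 years → 21 July 2022.
  Marketing Approval Extension: 2179 days claimed exceeds the 1301-day cap, so +1301 days → 11 February 2026.
  Applicant Delay Offset: −399 days → 8 January 2025.
Expiry of referenced patent IL-692314:
  Base: filing + 21 years → 8 May 2022.
  Administrative Delay Adjustment: +53 days → 30 June 2022.
  Applicant Delay Offset: −157 days → 24 January 2022.
Terminal disclaimer: IL-121519 expires on the earlier of 8 January 2025 and 24 January 2022.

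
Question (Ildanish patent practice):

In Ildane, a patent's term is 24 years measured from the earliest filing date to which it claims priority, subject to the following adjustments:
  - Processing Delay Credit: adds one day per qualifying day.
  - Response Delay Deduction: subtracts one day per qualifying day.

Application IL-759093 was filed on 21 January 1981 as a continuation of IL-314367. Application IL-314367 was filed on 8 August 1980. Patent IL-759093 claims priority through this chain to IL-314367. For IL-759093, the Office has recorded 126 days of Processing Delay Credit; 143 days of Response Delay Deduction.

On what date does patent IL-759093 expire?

Earliest priority filing: 8 August 1980.
Base term: 8 August 1980 + 24 years → 8 August 2004.
Processing Delay Credit: +126 days → 12 December 2004.
Response Delay Deduction: −143 days → 22 July 2004.

July 22, 2004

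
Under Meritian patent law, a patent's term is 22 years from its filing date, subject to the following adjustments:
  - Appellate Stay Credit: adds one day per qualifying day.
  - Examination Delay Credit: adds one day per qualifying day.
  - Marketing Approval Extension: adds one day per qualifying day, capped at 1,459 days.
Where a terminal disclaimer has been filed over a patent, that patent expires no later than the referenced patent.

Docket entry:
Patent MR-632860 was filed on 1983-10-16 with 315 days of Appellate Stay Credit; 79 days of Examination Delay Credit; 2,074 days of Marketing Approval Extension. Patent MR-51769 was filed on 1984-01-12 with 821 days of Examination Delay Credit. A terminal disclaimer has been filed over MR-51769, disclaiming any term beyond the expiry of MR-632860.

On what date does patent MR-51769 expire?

April 12, 2008

Natural term of MR-51769:
  Base: filing + 22 years → 12 January 2006.
  Examination Delay Credit: +821 days → 12 April 2008.
Expiry of referenced patent MR-632860:
  Base: filing + 22 years → 16 October 2005.
  Appellate Stay Credit: +315 days → 27 August 2006.
  Examination Delay Credit: +79 days → 14 November 2006.
  Marketing Approval Extension: 2074 days claimed exceeds the 1459-day cap, so +1459 days → 12 November 2010.
Terminal disclaimer: MR-51769 expires on the earlier of 12 April 2008 and 12 November 2010.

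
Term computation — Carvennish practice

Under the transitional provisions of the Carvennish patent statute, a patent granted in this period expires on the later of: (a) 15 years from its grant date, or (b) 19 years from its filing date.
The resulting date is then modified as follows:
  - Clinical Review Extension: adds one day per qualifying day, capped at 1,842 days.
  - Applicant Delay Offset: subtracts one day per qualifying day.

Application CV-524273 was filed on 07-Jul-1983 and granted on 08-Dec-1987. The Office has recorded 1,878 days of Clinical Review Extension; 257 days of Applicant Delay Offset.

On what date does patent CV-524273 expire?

(a) grant + 15 years → 8 December 2002.
(b) filing + 19 years → 7 July 2002.
Later of the two: 8 December 2002.
Clinical Review Extension: 1878 days claimed exceeds the 1842-day cap, so +1842 days → 24 December 2007.
Applicant Delay Offset: −257 days → 11 April 2007.

April 11, 2007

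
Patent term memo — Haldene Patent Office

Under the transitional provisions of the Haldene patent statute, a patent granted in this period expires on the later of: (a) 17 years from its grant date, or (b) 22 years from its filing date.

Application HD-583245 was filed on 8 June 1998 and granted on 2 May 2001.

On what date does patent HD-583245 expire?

June 8, 2020

(a) grant + 17 years → 2 May 2018.
(b) filing + 22 years → 8 June 2020.
Later of the two: 8 June 2020.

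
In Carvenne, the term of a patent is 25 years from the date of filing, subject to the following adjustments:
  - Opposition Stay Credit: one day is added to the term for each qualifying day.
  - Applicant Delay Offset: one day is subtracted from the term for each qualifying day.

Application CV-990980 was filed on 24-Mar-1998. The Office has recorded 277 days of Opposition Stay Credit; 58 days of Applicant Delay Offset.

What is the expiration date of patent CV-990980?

Base term: filing date + 25 years → 24 March 2023.
Opposition Stay Credit: +277 days → 26 December 2023.
Applicant Delay Offset: −58 days → 29 October 2023.

October 29, 2023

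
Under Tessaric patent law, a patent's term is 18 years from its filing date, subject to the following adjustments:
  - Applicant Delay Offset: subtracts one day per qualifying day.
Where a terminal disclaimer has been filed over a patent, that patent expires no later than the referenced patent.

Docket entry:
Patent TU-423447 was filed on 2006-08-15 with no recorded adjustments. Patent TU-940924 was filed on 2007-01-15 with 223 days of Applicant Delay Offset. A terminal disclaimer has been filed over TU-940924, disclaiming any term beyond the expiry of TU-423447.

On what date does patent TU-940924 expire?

June 6, 2024

Natural term of TU-940924:
  Base: filing + 18 years → 15 January 2025.
  Applicant Delay Offset: −223 days → 6 June 2024.
Expiry of referenced patent TU-423447:
  Base: filing + 18 years → 15 August 2024.
Terminal disclaimer: TU-940924 expires on the earlier of 6 June 2024 and 15 August 2024.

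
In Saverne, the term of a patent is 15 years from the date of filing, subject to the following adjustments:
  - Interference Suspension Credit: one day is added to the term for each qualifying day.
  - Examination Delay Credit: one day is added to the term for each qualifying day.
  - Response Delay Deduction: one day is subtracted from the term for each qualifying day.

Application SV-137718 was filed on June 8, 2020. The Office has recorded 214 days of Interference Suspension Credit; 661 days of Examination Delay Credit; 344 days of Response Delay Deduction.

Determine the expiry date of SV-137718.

Base term: filing date + 15 years → 8 June 2035.
Interference Suspension Credit: +214 days → 8 January 2036.
Examination Delay Credit: +661 days → 30 October 2037.
Response Delay Deduction: −344 days → 20 November 2036.

November 20, 2036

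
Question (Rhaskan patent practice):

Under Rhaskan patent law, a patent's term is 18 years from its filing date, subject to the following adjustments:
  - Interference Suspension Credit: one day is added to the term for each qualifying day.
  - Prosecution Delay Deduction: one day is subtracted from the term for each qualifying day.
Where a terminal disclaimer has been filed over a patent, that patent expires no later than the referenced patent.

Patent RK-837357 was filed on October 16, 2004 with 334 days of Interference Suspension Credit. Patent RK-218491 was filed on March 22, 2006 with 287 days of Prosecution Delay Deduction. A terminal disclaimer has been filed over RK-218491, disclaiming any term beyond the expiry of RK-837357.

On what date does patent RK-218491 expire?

Natural term of RK-218491:
  Base: filing + 18 years → 22 March 2024.
  Prosecution Delay Deduction: −287 days → 9 June 2023.
Expiry of referenced patent RK-837357:
  Base: filing + 18 years → 16 October 2022.
  Interference Suspension Credit: +334 days → 15 September 2023.
Terminal disclaimer: RK-218491 expires on the earlier of 9 June 2023 and 15 September 2023.

June 9, 2023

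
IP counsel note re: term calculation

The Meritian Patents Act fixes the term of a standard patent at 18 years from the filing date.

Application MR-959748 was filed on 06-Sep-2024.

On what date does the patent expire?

Filing date + 18 years → 6 September 2042.

September 6, 2042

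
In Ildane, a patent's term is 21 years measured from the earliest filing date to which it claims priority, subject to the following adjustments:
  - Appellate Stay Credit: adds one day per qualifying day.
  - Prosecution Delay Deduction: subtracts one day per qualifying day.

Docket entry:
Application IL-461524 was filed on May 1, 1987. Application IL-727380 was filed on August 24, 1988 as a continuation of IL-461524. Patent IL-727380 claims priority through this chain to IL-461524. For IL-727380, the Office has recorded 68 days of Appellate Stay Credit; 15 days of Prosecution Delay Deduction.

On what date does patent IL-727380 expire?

June 23, 2008

Earliest priority filing: 1 May 1987.
Base term: 1 May 1987 + 21 years → 1 May 2008.
Appellate Stay Credit: +68 days → 8 July 2008.
Prosecution Delay Deduction: −15 days → 23 June 2008.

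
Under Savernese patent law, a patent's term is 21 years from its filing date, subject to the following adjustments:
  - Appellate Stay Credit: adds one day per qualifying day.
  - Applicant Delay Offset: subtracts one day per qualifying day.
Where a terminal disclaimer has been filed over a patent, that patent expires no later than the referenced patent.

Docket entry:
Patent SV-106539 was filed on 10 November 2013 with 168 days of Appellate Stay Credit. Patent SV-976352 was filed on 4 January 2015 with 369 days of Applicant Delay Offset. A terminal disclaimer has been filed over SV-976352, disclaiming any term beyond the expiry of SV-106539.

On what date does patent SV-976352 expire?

Natural term of SV-976352:
  Base: filing + 21 years → 4 January 2036.
  Applicant Delay Offset: −369 days → 31 December 2034.
Expiry of referenced patent SV-106539:
  Base: filing + 21 years → 10 November 2034.
  Appellate Stay Credit: +168 days → 27 April 2035.
Terminal disclaimer: SV-976352 expires on the earlier of 31 December 2034 and 27 April 2035.

December 31, 2034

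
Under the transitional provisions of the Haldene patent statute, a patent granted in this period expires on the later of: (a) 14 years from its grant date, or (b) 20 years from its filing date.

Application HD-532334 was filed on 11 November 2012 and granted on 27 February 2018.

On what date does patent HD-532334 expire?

(a) grant + 14 years → 27 February 2032.
(b) filing + 20 years → 11 November 2032.
Later of the two: 11 November 2032.

2032-11-11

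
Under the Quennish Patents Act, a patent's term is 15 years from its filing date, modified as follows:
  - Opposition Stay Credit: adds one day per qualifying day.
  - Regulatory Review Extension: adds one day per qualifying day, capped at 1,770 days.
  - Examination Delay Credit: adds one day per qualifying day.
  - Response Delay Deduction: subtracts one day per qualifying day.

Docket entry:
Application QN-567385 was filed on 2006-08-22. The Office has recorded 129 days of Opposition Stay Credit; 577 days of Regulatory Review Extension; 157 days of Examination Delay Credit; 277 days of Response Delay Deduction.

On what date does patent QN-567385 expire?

March 31, 2023

Base term: filing date + 15 years → 22 August 2021.
Opposition Stay Credit: +129 days → 29 December 2021.
Regulatory Review Extension: 577 days (within the 1770-day cap) → +577 days → 29 July 2023.
Examination Delay Credit: +157 days → 2 January 2024.
Response Delay Deduction: −277 days → 31 March 2023.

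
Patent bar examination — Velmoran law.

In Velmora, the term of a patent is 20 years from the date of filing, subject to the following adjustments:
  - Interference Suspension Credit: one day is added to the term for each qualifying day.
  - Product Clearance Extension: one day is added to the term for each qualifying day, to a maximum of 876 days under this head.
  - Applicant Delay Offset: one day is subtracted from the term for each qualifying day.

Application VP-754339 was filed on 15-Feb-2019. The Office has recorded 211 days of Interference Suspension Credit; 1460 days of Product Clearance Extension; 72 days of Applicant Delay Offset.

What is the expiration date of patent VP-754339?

November 26, 2041

Base term: filing date + 20 years → 15 February 2039.
Interference Suspension Credit: +211 days → 14 September 2039.
Product Clearance Extension: 1460 days claimed exceeds the 876-day cap, so +876 days → 6 February 2042.
Applicant Delay Offset: −72 days → 26 November 2041.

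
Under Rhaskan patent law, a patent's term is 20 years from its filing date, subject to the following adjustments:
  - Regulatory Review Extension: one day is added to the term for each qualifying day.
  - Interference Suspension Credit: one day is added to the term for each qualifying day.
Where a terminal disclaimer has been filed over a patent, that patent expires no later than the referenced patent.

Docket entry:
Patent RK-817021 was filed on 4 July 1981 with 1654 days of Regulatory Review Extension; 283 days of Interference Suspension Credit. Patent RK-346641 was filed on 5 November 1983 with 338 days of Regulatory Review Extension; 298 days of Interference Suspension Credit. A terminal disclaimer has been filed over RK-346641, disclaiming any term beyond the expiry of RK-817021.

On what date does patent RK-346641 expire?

2005-08-02

Natural term of RK-346641:
  Base: filing + 20 years → 5 November 2003.
  Regulatory Review Extension: +338 days → 8 October 2004.
  Interference Suspension Credit: +298 days → 2 August 2005.
Expiry of referenced patent RK-817021:
  Base: filing + 20 years → 4 July 2001.
  Regulatory Review Extension: +1654 days → 13 January 2006.
  Interference Suspension Credit: +283 days → 23 October 2006.
Terminal disclaimer: RK-346641 expires on the earlier of 2 August 2005 and 23 October 2006.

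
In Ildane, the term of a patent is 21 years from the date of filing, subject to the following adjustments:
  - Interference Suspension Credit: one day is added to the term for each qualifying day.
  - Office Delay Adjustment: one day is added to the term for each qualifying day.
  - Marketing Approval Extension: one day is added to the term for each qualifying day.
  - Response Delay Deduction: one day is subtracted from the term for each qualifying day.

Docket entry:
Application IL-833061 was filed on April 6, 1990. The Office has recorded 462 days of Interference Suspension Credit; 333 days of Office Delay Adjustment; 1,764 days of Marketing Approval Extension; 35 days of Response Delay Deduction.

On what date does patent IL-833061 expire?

2018-03-04

Base term: filing date + 21 years → 6 April 2011.
Interference Suspension Credit: +462 days → 11 July 2012.
Office Delay Adjustment: +333 days → 9 June 2013.
Marketing Approval Extension: +1764 days → 8 April 2018.
Response Delay Deduction: −35 days → 4 March 2018.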